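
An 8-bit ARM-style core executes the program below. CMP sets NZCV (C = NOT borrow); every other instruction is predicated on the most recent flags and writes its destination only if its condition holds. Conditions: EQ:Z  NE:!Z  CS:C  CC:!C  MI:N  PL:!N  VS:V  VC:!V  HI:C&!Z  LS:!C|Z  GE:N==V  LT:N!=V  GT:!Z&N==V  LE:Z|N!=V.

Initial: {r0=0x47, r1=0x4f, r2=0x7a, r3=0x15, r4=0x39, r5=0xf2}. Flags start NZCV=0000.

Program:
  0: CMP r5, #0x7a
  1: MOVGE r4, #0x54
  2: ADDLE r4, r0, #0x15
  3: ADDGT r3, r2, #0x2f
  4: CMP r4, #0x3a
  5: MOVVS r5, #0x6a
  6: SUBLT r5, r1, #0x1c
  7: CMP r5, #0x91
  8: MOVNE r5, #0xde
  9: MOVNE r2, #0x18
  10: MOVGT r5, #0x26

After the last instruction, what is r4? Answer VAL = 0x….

0: ✓ CMP  NZCV=0011
1: · MOVGE
2: ✓ ADDLE  r4←0x5c
3: · ADDGT
4: ✓ CMP  NZCV=0010
5: · MOVVS
6: · SUBLT
7: ✓ CMP  NZCV=0010
8: ✓ MOVNE  r5←0xde
9: ✓ MOVNE  r2←0x18
10: ✓ MOVGT  r5←0x26

VAL = 0x5c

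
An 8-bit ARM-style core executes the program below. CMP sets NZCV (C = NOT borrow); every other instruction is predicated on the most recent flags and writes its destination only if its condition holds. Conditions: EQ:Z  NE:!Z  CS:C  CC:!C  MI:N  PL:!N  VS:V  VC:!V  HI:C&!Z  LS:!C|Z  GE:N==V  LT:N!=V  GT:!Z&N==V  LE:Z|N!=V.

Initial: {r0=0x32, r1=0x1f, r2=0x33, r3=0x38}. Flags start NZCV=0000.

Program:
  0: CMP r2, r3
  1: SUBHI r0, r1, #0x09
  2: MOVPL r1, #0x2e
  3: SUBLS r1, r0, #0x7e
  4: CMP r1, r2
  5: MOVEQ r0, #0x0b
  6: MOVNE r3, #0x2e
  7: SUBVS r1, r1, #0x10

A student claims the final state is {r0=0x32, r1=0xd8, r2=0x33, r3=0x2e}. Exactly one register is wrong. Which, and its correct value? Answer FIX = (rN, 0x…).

0: ✓ CMP  NZCV=1000
1: · SUBHI
2: · MOVPL
3: ✓ SUBLS  r1←0xb4
4: ✓ CMP  NZCV=1010
5: · MOVEQ
6: ✓ MOVNE  r3←0x2e
7: · SUBVS

FIX = (r1, 0xb4)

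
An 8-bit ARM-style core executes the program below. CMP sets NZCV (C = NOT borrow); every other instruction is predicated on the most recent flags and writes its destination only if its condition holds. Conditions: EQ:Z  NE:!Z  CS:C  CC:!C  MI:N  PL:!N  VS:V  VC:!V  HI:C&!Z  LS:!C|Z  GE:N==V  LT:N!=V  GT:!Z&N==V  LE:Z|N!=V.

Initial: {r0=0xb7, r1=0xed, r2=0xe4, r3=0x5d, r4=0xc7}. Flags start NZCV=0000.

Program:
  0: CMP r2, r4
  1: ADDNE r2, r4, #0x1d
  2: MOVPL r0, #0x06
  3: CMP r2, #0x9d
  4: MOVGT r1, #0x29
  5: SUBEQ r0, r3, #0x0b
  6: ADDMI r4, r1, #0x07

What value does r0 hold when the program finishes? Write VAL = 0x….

VAL = 0x06

[0] flags=0010 → (cmp)
[1] flags=0010 NE?T → r2=0xe4
[2] flags=0010 PL?T → r0=0x06
[3] flags=0010 → (cmp)
[4] flags=0010 GT?T → r1=0x29
[5] flags=0010 EQ?F → skip
[6] flags=0010 MI?F → skip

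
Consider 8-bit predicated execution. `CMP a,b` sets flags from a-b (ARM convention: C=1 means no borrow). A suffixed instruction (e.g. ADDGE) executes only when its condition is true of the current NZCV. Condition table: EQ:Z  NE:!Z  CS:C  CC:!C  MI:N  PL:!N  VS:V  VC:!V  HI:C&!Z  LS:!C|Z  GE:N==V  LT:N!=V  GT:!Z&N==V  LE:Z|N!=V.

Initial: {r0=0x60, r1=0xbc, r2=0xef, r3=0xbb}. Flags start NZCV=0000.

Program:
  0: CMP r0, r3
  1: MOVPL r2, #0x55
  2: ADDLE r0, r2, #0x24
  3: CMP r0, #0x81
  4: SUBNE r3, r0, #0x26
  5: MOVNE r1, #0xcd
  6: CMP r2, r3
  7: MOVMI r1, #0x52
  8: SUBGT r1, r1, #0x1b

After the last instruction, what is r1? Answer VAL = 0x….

0: ✓ CMP  NZCV=1001
1: · MOVPL
2: · ADDLE
3: ✓ CMP  NZCV=1001
4: ✓ SUBNE  r3←0x3a
5: ✓ MOVNE  r1←0xcd
6: ✓ CMP  NZCV=1010
7: ✓ MOVMI  r1←0x52
8: · SUBGT

VAL = 0x52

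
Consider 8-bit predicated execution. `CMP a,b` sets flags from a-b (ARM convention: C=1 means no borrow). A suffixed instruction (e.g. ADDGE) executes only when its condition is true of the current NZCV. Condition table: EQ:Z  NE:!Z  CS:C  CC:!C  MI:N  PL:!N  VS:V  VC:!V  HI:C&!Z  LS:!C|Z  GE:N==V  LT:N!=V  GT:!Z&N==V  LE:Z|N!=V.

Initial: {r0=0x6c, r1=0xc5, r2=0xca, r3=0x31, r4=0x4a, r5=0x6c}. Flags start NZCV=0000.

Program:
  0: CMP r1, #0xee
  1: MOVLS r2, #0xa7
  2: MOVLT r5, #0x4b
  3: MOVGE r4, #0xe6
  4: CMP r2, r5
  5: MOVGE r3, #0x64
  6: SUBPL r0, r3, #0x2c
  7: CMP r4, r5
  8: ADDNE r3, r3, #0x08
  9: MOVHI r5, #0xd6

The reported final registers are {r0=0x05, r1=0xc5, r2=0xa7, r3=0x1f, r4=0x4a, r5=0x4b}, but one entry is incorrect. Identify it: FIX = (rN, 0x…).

FIX = (r3, 0x39)

0: ✓ CMP  NZCV=1000
1: ✓ MOVLS  r2←0xa7
2: ✓ MOVLT  r5←0x4b
3: · MOVGE
4: ✓ CMP  NZCV=0011
5: · MOVGE
6: ✓ SUBPL  r0←0x05
7: ✓ CMP  NZCV=1000
8: ✓ ADDNE  r3←0x39
9: · MOVHI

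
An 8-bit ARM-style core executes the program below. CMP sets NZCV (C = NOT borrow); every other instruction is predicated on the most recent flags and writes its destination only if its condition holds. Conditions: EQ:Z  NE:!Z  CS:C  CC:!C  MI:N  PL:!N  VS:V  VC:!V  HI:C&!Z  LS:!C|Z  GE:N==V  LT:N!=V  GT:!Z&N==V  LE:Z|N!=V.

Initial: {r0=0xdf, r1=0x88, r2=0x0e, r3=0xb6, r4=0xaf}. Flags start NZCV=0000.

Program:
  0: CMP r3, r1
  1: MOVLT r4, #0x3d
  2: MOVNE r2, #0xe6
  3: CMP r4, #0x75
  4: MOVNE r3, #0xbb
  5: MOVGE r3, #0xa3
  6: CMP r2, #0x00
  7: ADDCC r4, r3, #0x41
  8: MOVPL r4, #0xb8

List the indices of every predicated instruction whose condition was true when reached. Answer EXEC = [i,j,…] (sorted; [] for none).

0: ✓ CMP  NZCV=0010
1: · MOVLT
2: ✓ MOVNE  r2←0xe6
3: ✓ CMP  NZCV=0011
4: ✓ MOVNE  r3←0xbb
5: · MOVGE
6: ✓ CMP  NZCV=1010
7: · ADDCC
8: · MOVPL

EXEC = [2,4]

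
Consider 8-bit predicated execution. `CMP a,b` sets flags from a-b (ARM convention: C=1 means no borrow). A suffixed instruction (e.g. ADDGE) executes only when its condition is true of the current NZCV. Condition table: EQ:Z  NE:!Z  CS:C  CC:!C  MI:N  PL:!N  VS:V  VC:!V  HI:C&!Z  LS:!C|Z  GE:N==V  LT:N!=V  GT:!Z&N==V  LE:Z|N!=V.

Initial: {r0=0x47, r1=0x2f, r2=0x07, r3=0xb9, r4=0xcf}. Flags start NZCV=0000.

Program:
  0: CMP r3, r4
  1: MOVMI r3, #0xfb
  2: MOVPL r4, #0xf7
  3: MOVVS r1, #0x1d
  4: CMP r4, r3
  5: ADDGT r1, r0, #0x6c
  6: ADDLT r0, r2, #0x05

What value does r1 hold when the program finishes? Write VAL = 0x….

VAL = 0x2f

0: ✓ CMP  NZCV=1000
1: ✓ MOVMI  r3←0xfb
2: · MOVPL
3: · MOVVS
4: ✓ CMP  NZCV=1000
5: · ADDGT
6: ✓ ADDLT  r0←0x0c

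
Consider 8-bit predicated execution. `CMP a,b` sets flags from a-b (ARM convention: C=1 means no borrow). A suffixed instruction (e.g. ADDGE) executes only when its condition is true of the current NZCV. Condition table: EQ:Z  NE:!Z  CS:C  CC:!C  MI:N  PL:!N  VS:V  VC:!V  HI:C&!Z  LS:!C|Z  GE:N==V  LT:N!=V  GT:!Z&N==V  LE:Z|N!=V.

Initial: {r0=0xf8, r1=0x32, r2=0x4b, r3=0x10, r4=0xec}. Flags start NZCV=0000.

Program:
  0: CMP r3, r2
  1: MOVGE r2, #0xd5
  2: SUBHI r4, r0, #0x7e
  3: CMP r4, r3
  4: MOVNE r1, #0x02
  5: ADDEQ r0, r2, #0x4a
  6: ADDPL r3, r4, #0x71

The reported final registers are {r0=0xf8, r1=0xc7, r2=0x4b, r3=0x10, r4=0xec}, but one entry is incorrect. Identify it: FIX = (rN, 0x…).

[0] flags=1000 → (cmp)
[1] flags=1000 GE?F → skip
[2] flags=1000 HI?F → skip
[3] flags=1010 → (cmp)
[4] flags=1010 NE?T → r1=0x02
[5] flags=1010 EQ?F → skip
[6] flags=1010 PL?F → skip

FIX = (r1, 0x02)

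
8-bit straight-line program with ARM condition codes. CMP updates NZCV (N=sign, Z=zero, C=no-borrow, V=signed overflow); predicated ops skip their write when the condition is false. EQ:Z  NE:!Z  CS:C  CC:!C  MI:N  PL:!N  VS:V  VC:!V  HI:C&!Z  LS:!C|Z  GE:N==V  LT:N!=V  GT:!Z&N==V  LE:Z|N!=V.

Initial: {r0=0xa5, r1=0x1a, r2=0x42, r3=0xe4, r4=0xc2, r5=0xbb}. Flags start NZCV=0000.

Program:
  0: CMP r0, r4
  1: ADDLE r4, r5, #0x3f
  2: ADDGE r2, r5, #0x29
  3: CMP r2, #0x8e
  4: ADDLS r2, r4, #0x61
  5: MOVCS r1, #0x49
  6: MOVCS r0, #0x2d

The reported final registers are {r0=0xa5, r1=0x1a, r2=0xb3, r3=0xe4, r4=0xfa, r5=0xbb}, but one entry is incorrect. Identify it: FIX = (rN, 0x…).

FIX = (r2, 0x5b)

0: ✓ CMP  NZCV=1000
1: ✓ ADDLE  r4←0xfa
2: · ADDGE
3: ✓ CMP  NZCV=1001
4: ✓ ADDLS  r2←0x5b
5: · MOVCS
6: · MOVCS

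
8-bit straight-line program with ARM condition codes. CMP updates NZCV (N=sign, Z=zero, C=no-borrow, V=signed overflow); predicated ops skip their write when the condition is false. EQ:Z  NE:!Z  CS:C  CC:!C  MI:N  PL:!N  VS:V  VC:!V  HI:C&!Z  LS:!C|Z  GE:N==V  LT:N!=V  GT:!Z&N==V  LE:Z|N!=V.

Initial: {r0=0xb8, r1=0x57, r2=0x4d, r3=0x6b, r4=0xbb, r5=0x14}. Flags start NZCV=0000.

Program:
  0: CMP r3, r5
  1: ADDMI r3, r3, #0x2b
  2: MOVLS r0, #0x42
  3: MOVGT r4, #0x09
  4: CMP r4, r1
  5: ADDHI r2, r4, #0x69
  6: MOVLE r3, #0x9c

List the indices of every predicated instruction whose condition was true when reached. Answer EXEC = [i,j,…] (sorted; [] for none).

EXEC = [3,6]

0: ✓ CMP  NZCV=0010
1: · ADDMI
2: · MOVLS
3: ✓ MOVGT  r4←0x09
4: ✓ CMP  NZCV=1000
5: · ADDHI
6: ✓ MOVLE  r3←0x9c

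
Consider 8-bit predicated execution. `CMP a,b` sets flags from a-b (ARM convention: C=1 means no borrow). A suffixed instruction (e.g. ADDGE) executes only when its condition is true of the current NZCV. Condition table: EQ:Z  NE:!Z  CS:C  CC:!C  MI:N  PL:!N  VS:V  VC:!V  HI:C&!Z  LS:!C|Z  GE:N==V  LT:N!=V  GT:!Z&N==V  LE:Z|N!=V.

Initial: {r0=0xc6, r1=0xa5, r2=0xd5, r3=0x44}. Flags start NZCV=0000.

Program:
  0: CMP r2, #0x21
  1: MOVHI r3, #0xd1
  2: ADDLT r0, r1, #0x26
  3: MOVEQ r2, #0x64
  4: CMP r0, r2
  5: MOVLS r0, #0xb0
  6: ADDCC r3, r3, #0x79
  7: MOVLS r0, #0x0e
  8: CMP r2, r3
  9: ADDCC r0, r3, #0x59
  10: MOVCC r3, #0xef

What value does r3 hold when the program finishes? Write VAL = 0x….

0: ✓ CMP  NZCV=1010
1: ✓ MOVHI  r3←0xd1
2: ✓ ADDLT  r0←0xcb
3: · MOVEQ
4: ✓ CMP  NZCV=1000
5: ✓ MOVLS  r0←0xb0
6: ✓ ADDCC  r3←0x4a
7: ✓ MOVLS  r0←0x0e
8: ✓ CMP  NZCV=1010
9: · ADDCC
10: · MOVCC

VAL = 0x4a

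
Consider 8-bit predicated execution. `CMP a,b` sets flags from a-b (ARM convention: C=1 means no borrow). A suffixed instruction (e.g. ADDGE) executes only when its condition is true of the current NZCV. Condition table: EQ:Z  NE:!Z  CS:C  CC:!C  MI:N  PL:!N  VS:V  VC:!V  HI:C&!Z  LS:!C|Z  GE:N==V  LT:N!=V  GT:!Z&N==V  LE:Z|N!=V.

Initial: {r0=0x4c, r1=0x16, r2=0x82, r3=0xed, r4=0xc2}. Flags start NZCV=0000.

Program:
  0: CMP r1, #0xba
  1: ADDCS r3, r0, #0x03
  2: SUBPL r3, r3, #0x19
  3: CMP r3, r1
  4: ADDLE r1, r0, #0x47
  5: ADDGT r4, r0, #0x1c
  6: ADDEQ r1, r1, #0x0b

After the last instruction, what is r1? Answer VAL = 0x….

VAL = 0x93

[0] flags=0000 → (cmp)
[1] flags=0000 CS?F → skip
[2] flags=0000 PL?T → r3=0xd4
[3] flags=1010 → (cmp)
[4] flags=1010 LE?T → r1=0x93
[5] flags=1010 GT?F → skip
[6] flags=1010 EQ?F → skip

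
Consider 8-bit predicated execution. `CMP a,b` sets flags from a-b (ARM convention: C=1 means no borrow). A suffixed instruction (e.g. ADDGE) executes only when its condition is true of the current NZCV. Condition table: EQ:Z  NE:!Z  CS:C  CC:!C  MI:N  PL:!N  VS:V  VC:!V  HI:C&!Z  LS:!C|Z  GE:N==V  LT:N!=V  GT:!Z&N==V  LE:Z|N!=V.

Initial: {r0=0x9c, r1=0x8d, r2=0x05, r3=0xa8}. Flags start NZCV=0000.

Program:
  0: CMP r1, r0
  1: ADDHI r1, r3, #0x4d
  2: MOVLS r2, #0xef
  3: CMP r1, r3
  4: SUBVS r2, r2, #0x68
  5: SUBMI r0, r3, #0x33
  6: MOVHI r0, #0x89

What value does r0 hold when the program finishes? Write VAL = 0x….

0: ✓ CMP  NZCV=1000
1: · ADDHI
2: ✓ MOVLS  r2←0xef
3: ✓ CMP  NZCV=1000
4: · SUBVS
5: ✓ SUBMI  r0←0x75
6: · MOVHI

VAL = 0x75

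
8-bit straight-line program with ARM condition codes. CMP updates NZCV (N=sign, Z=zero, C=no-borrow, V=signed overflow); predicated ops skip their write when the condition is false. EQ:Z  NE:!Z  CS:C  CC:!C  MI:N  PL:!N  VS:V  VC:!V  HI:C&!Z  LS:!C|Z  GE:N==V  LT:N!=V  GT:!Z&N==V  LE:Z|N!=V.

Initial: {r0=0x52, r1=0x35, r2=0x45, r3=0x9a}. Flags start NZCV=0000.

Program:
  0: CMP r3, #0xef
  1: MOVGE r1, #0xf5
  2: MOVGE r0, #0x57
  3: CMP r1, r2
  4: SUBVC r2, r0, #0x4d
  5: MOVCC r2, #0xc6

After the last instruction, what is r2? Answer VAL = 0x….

VAL = 0xc6

0: ✓ CMP  NZCV=1000
1: · MOVGE
2: · MOVGE
3: ✓ CMP  NZCV=1000
4: ✓ SUBVC  r2←0x05
5: ✓ MOVCC  r2←0xc6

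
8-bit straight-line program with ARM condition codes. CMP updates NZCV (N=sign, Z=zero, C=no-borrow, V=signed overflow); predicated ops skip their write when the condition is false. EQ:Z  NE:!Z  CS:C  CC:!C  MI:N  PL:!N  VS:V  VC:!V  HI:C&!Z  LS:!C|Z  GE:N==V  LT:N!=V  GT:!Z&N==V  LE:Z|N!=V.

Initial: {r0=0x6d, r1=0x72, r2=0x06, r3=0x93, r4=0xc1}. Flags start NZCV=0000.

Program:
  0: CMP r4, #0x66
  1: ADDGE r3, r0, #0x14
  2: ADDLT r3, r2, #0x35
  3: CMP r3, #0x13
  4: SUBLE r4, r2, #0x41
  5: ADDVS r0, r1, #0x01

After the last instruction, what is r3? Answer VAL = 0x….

0: ✓ CMP  NZCV=0011
1: · ADDGE
2: ✓ ADDLT  r3←0x3b
3: ✓ CMP  NZCV=0010
4: · SUBLE
5: · ADDVS

VAL = 0x3b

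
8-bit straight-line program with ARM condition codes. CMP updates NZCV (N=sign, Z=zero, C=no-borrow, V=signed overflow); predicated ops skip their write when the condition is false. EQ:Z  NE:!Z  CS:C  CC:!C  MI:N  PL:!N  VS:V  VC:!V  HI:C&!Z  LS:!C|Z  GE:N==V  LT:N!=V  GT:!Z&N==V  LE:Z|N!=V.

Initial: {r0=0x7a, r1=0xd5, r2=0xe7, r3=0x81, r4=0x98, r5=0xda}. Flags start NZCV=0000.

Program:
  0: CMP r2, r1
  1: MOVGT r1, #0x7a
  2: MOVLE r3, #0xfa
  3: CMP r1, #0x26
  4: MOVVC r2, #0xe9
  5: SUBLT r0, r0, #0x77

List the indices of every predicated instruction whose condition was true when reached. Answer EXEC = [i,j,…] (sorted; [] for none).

EXEC = [1,4]

[0] flags=0010 → (cmp)
[1] flags=0010 GT?T → r1=0x7a
[2] flags=0010 LE?F → skip
[3] flags=0010 → (cmp)
[4] flags=0010 VC?T → r2=0xe9
[5] flags=0010 LT?F → skip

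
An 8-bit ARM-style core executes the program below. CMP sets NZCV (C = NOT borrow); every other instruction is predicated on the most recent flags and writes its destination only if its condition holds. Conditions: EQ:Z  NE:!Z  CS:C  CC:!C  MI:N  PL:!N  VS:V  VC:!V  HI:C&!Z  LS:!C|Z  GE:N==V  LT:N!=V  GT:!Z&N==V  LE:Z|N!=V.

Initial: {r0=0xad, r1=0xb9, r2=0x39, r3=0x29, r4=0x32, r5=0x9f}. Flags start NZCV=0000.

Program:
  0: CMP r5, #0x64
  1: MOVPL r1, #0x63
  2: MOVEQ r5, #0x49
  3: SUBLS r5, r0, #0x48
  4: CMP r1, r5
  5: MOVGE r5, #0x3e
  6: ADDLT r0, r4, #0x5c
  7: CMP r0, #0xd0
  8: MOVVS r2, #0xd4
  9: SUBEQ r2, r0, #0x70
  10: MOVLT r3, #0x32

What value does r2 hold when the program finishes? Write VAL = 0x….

[0] flags=0011 → (cmp)
[1] flags=0011 PL?T → r1=0x63
[2] flags=0011 EQ?F → skip
[3] flags=0011 LS?F → skip
[4] flags=1001 → (cmp)
[5] flags=1001 GE?T → r5=0x3e
[6] flags=1001 LT?F → skip
[7] flags=1000 → (cmp)
[8] flags=1000 VS?F → skip
[9] flags=1000 EQ?F → skip
[10] flags=1000 LT?T → r3=0x32

VAL = 0x39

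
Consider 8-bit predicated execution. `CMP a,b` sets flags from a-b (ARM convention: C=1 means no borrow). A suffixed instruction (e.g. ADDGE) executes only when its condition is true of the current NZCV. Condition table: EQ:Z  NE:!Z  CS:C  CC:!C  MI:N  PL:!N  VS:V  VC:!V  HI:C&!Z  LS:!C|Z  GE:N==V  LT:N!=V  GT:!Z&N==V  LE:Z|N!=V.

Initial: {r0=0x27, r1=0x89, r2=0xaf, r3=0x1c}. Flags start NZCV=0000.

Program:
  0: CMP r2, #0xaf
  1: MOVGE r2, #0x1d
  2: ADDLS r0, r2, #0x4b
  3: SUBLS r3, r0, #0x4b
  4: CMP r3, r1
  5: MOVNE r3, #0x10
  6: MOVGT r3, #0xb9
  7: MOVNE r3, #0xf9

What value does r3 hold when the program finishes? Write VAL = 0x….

[0] flags=0110 → (cmp)
[1] flags=0110 GE?T → r2=0x1d
[2] flags=0110 LS?T → r0=0x68
[3] flags=0110 LS?T → r3=0x1d
[4] flags=1001 → (cmp)
[5] flags=1001 NE?T → r3=0x10
[6] flags=1001 GT?T → r3=0xb9
[7] flags=1001 NE?T → r3=0xf9

VAL = 0xf9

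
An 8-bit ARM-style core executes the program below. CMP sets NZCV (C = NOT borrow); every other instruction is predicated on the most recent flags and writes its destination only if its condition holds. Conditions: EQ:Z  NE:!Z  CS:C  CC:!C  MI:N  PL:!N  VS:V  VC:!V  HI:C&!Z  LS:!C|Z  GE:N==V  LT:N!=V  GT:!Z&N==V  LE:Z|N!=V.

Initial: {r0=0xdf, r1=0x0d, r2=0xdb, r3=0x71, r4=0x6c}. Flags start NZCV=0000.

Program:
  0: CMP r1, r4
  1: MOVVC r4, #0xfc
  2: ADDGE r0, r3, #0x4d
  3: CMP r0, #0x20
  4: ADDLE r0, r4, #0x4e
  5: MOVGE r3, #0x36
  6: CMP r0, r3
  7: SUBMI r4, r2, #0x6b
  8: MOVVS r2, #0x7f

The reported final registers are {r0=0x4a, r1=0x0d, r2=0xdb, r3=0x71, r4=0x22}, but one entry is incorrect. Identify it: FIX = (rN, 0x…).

0: ✓ CMP  NZCV=1000
1: ✓ MOVVC  r4←0xfc
2: · ADDGE
3: ✓ CMP  NZCV=1010
4: ✓ ADDLE  r0←0x4a
5: · MOVGE
6: ✓ CMP  NZCV=1000
7: ✓ SUBMI  r4←0x70
8: · MOVVS

FIX = (r4, 0x70)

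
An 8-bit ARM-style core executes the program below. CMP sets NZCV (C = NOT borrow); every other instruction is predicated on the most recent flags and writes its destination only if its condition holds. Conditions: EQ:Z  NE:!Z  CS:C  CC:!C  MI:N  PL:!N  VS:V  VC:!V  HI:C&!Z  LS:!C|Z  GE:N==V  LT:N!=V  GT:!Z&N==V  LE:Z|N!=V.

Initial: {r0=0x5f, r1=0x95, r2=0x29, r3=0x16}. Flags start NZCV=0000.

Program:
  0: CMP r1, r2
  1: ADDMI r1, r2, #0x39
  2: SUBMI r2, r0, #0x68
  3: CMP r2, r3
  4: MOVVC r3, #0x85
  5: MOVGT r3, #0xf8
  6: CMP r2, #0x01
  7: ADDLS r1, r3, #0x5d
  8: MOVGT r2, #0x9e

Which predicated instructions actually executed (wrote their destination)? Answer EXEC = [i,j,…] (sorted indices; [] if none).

0: ✓ CMP  NZCV=0011
1: · ADDMI
2: · SUBMI
3: ✓ CMP  NZCV=0010
4: ✓ MOVVC  r3←0x85
5: ✓ MOVGT  r3←0xf8
6: ✓ CMP  NZCV=0010
7: · ADDLS
8: ✓ MOVGT  r2←0x9e

EXEC = [4,5,8]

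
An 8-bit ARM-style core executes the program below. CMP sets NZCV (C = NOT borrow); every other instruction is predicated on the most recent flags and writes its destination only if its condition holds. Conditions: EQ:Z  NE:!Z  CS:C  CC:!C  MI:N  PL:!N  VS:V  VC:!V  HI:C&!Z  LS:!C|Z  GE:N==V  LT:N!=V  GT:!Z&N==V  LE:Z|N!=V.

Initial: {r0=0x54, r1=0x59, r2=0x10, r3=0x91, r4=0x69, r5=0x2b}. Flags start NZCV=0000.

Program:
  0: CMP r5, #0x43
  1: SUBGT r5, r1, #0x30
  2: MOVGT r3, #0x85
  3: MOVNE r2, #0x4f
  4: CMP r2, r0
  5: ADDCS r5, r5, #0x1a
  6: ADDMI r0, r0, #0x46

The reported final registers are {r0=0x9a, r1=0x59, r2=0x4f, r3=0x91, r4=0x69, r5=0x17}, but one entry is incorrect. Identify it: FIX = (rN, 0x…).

FIX = (r5, 0x2b)

[0] flags=1000 → (cmp)
[1] flags=1000 GT?F → skip
[2] flags=1000 GT?F → skip
[3] flags=1000 NE?T → r2=0x4f
[4] flags=1000 → (cmp)
[5] flags=1000 CS?F → skip
[6] flags=1000 MI?T → r0=0x9a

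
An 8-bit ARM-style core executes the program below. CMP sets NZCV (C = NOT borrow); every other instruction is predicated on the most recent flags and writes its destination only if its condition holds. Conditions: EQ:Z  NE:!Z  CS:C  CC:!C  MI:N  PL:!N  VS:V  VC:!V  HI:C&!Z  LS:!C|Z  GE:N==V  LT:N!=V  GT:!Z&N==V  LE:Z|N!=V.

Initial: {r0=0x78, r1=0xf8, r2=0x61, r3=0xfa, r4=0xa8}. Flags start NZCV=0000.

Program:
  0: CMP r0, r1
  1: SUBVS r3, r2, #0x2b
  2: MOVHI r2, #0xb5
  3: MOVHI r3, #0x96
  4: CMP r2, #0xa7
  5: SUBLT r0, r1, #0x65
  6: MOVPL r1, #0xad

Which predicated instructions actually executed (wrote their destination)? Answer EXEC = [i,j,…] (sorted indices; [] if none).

EXEC = [1]

0: ✓ CMP  NZCV=1001
1: ✓ SUBVS  r3←0x36
2: · MOVHI
3: · MOVHI
4: ✓ CMP  NZCV=1001
5: · SUBLT
6: · MOVPL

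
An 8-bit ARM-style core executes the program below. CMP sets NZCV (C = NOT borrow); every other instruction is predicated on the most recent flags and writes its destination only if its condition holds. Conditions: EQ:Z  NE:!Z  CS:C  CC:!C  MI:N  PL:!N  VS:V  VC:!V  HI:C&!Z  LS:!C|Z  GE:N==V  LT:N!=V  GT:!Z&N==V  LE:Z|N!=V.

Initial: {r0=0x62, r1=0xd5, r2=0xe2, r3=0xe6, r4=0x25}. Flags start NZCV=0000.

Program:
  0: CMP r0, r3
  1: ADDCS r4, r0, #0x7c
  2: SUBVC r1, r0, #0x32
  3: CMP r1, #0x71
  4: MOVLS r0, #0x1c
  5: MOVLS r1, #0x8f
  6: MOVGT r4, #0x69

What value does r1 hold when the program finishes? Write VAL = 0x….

[0] flags=0000 → (cmp)
[1] flags=0000 CS?F → skip
[2] flags=0000 VC?T → r1=0x30
[3] flags=1000 → (cmp)
[4] flags=1000 LS?T → r0=0x1c
[5] flags=1000 LS?T → r1=0x8f
[6] flags=1000 GT?F → skip

VAL = 0x8f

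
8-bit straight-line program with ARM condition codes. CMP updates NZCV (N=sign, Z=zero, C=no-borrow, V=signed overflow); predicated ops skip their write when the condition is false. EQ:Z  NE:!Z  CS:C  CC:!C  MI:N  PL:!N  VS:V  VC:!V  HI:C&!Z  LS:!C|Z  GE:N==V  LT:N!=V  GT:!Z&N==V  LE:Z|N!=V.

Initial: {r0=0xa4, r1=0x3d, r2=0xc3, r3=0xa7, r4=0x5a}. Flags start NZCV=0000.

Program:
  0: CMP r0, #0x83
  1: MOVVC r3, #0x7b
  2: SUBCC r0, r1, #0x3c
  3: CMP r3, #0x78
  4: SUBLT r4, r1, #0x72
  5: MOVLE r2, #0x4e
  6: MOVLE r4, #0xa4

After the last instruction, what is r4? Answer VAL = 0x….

VAL = 0x5a

[0] flags=0010 → (cmp)
[1] flags=0010 VC?T → r3=0x7b
[2] flags=0010 CC?F → skip
[3] flags=0010 → (cmp)
[4] flags=0010 LT?F → skip
[5] flags=0010 LE?F → skip
[6] flags=0010 LE?F → skip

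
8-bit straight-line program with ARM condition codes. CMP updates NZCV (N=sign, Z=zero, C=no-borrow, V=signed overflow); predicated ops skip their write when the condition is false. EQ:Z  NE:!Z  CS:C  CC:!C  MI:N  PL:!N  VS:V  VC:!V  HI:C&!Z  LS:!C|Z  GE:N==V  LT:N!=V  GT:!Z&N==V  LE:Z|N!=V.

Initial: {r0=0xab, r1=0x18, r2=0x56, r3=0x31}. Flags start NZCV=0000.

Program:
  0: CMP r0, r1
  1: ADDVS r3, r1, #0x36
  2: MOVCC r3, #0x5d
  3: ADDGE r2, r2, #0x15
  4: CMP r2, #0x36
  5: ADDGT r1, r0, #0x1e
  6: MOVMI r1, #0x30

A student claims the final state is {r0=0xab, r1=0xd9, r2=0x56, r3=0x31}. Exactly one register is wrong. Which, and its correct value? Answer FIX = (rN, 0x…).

FIX = (r1, 0xc9)

[0] flags=1010 → (cmp)
[1] flags=1010 VS?F → skip
[2] flags=1010 CC?F → skip
[3] flags=1010 GE?F → skip
[4] flags=0010 → (cmp)
[5] flags=0010 GT?T → r1=0xc9
[6] flags=0010 MI?F → skip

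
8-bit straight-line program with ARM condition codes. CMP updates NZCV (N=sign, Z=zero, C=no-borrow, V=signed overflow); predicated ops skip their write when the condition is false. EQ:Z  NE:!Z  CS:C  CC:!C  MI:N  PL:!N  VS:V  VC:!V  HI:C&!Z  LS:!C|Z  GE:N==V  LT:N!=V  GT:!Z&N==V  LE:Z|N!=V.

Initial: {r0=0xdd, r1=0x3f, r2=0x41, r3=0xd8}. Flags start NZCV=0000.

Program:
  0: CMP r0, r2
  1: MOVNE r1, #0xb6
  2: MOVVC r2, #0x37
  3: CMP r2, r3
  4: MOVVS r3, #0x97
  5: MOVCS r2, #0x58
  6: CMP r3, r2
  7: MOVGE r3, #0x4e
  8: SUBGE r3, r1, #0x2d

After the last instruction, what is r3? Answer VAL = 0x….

[0] flags=1010 → (cmp)
[1] flags=1010 NE?T → r1=0xb6
[2] flags=1010 VC?T → r2=0x37
[3] flags=0000 → (cmp)
[4] flags=0000 VS?F → skip
[5] flags=0000 CS?F → skip
[6] flags=1010 → (cmp)
[7] flags=1010 GE?F → skip
[8] flags=1010 GE?F → skip

VAL = 0xd8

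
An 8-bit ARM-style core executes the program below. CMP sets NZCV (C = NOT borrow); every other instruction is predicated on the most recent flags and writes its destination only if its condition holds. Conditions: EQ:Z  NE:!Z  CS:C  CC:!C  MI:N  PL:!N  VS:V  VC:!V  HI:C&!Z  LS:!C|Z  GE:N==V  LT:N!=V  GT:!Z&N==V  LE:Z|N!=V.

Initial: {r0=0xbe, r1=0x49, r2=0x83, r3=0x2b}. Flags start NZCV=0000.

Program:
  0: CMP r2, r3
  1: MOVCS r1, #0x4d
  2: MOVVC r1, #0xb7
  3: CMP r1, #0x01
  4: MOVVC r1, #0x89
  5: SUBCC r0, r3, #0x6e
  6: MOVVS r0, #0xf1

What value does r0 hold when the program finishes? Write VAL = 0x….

[0] flags=0011 → (cmp)
[1] flags=0011 CS?T → r1=0x4d
[2] flags=0011 VC?F → skip
[3] flags=0010 → (cmp)
[4] flags=0010 VC?T → r1=0x89
[5] flags=0010 CC?F → skip
[6] flags=0010 VS?F → skip

VAL = 0xbe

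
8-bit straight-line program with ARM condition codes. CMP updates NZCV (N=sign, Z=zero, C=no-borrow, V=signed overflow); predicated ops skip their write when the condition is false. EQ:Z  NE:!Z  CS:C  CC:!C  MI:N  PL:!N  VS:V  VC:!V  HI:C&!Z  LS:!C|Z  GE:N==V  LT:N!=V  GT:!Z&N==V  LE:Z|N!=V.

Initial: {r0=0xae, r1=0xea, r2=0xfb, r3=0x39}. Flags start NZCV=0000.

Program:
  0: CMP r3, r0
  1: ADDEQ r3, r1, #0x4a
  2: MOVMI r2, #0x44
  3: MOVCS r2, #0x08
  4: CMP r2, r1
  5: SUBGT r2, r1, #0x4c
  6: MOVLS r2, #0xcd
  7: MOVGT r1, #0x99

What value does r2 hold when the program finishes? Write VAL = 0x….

VAL = 0xcd

[0] flags=1001 → (cmp)
[1] flags=1001 EQ?F → skip
[2] flags=1001 MI?T → r2=0x44
[3] flags=1001 CS?F → skip
[4] flags=0000 → (cmp)
[5] flags=0000 GT?T → r2=0x9e
[6] flags=0000 LS?T → r2=0xcd
[7] flags=0000 GT?T → r1=0x99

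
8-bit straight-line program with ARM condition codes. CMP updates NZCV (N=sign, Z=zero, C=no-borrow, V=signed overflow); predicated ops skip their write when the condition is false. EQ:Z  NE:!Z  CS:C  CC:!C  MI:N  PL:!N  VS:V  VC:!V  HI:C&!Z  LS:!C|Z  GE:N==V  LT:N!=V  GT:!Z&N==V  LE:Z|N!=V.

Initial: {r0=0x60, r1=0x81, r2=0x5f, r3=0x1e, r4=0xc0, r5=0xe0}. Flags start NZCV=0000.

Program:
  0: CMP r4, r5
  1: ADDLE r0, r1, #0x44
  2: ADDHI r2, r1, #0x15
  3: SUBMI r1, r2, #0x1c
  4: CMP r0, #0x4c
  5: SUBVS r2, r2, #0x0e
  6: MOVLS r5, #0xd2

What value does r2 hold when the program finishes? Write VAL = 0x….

0: ✓ CMP  NZCV=1000
1: ✓ ADDLE  r0←0xc5
2: · ADDHI
3: ✓ SUBMI  r1←0x43
4: ✓ CMP  NZCV=0011
5: ✓ SUBVS  r2←0x51
6: · MOVLS

VAL = 0x51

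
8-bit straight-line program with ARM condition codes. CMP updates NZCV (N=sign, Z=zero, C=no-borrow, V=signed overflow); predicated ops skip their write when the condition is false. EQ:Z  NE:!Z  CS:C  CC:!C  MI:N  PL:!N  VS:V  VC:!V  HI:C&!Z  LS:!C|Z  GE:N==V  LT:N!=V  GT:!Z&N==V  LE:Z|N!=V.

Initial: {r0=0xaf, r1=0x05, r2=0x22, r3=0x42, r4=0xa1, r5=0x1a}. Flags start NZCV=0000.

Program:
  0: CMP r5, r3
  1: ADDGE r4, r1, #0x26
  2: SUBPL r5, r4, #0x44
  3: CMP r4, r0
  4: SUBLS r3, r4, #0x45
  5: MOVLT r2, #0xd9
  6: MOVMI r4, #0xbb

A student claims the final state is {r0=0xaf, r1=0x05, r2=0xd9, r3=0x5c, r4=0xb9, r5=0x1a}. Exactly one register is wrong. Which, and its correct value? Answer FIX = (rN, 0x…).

FIX = (r4, 0xbb)

[0] flags=1000 → (cmp)
[1] flags=1000 GE?F → skip
[2] flags=1000 PL?F → skip
[3] flags=1000 → (cmp)
[4] flags=1000 LS?T → r3=0x5c
[5] flags=1000 LT?T → r2=0xd9
[6] flags=1000 MI?T → r4=0xbb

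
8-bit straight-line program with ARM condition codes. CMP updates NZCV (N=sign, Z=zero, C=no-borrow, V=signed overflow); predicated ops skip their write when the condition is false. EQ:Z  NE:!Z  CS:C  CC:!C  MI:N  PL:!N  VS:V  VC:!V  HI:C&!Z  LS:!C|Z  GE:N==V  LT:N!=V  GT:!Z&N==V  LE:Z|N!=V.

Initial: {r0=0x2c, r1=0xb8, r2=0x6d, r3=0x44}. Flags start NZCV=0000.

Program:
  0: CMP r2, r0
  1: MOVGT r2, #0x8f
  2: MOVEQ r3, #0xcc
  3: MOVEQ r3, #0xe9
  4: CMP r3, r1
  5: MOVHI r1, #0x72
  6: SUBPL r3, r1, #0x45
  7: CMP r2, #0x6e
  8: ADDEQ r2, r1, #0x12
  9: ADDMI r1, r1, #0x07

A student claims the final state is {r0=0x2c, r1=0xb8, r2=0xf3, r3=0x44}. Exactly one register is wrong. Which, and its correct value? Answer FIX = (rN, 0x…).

[0] flags=0010 → (cmp)
[1] flags=0010 GT?T → r2=0x8f
[2] flags=0010 EQ?F → skip
[3] flags=0010 EQ?F → skip
[4] flags=1001 → (cmp)
[5] flags=1001 HI?F → skip
[6] flags=1001 PL?F → skip
[7] flags=0011 → (cmp)
[8] flags=0011 EQ?F → skip
[9] flags=0011 MI?F → skip

FIX = (r2, 0x8f)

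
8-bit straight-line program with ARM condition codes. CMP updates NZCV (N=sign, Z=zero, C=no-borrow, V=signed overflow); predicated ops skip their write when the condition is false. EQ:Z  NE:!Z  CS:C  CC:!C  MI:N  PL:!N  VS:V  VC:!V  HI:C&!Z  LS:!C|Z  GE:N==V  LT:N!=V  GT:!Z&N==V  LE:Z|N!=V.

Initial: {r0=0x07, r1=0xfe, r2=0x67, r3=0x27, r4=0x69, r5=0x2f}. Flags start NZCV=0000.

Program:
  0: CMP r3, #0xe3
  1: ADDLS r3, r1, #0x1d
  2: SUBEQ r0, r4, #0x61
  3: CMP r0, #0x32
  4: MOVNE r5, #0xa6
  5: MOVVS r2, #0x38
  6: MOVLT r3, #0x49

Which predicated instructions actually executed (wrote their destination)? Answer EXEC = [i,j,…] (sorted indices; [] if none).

EXEC = [1,4,6]

0: ✓ CMP  NZCV=0000
1: ✓ ADDLS  r3←0x1b
2: · SUBEQ
3: ✓ CMP  NZCV=1000
4: ✓ MOVNE  r5←0xa6
5: · MOVVS
6: ✓ MOVLT  r3←0x49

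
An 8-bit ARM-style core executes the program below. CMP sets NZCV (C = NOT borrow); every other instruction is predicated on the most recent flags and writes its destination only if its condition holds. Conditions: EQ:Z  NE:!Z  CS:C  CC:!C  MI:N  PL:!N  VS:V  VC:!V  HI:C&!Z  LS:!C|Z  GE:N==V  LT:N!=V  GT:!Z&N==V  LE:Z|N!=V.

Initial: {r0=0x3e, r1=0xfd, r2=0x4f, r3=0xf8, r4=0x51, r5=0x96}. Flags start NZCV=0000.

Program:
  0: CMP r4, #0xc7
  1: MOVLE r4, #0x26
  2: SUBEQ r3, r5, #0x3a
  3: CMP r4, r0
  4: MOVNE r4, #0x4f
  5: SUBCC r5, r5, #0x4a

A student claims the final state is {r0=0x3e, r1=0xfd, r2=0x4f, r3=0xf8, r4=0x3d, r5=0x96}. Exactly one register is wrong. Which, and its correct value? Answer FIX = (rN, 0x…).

0: ✓ CMP  NZCV=1001
1: · MOVLE
2: · SUBEQ
3: ✓ CMP  NZCV=0010
4: ✓ MOVNE  r4←0x4f
5: · SUBCC

FIX = (r4, 0x4f)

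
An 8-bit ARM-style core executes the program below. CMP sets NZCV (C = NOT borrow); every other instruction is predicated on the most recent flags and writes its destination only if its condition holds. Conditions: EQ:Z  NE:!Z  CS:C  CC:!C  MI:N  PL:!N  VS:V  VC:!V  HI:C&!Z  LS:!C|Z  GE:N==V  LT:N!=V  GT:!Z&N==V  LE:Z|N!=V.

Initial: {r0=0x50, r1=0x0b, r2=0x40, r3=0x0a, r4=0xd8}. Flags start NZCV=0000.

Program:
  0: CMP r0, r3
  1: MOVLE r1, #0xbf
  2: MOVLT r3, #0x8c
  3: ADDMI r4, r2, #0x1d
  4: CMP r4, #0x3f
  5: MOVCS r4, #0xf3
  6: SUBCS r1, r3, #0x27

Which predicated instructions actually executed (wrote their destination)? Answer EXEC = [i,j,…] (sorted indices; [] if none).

[0] flags=0010 → (cmp)
[1] flags=0010 LE?F → skip
[2] flags=0010 LT?F → skip
[3] flags=0010 MI?F → skip
[4] flags=1010 → (cmp)
[5] flags=1010 CS?T → r4=0xf3
[6] flags=1010 CS?T → r1=0xe3

EXEC = [5,6]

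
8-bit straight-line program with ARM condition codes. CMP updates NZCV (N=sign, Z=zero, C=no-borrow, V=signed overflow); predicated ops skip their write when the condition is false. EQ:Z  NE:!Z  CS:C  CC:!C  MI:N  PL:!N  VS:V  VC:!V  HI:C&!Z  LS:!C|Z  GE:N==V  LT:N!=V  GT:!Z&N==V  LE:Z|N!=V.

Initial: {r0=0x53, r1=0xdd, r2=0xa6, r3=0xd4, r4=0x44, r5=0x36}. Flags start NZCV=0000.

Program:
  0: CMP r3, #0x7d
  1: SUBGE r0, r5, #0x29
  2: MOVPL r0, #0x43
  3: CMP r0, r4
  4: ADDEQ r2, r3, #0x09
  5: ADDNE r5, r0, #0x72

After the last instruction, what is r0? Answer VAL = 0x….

VAL = 0x43

0: ✓ CMP  NZCV=0011
1: · SUBGE
2: ✓ MOVPL  r0←0x43
3: ✓ CMP  NZCV=1000
4: · ADDEQ
5: ✓ ADDNE  r5←0xb5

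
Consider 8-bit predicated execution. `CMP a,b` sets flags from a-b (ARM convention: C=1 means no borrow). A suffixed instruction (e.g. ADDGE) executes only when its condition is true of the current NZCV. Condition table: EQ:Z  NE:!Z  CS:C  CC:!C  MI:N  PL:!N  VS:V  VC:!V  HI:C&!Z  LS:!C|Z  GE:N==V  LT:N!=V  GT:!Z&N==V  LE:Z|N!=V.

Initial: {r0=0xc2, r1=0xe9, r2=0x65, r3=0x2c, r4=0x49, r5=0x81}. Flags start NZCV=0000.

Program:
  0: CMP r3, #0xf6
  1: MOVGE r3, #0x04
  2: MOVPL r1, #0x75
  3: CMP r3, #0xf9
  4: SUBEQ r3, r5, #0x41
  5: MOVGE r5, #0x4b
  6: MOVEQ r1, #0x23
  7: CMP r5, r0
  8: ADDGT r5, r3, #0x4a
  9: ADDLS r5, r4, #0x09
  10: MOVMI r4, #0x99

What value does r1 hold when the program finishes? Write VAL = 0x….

VAL = 0x75

0: ✓ CMP  NZCV=0000
1: ✓ MOVGE  r3←0x04
2: ✓ MOVPL  r1←0x75
3: ✓ CMP  NZCV=0000
4: · SUBEQ
5: ✓ MOVGE  r5←0x4b
6: · MOVEQ
7: ✓ CMP  NZCV=1001
8: ✓ ADDGT  r5←0x4e
9: ✓ ADDLS  r5←0x52
10: ✓ MOVMI  r4←0x99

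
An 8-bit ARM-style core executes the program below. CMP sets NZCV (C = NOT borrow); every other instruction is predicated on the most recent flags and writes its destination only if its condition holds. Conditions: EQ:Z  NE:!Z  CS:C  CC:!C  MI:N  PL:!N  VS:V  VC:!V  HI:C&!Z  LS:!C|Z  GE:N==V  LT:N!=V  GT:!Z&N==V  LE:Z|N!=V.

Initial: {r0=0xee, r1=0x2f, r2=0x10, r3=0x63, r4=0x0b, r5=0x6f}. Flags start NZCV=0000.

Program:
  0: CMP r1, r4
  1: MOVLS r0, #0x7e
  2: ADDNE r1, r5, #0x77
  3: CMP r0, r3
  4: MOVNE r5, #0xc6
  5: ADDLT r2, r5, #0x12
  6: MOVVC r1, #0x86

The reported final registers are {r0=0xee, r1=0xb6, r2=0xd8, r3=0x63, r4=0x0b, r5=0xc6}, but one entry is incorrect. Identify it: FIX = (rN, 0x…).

0: ✓ CMP  NZCV=0010
1: · MOVLS
2: ✓ ADDNE  r1←0xe6
3: ✓ CMP  NZCV=1010
4: ✓ MOVNE  r5←0xc6
5: ✓ ADDLT  r2←0xd8
6: ✓ MOVVC  r1←0x86

FIX = (r1, 0x86)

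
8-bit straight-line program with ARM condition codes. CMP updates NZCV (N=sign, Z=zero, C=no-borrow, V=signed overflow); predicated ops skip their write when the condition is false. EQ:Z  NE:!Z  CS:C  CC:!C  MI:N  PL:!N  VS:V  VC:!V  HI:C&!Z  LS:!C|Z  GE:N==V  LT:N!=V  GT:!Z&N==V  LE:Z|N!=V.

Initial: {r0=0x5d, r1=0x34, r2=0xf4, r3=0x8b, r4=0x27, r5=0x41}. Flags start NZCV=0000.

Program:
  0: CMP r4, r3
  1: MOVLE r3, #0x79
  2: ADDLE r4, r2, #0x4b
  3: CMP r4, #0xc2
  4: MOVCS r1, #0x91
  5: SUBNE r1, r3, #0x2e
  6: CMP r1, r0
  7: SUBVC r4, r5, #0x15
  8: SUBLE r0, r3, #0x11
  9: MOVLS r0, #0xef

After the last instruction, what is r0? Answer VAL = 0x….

VAL = 0xef

0: ✓ CMP  NZCV=1001
1: · MOVLE
2: · ADDLE
3: ✓ CMP  NZCV=0000
4: · MOVCS
5: ✓ SUBNE  r1←0x5d
6: ✓ CMP  NZCV=0110
7: ✓ SUBVC  r4←0x2c
8: ✓ SUBLE  r0←0x7a
9: ✓ MOVLS  r0←0xef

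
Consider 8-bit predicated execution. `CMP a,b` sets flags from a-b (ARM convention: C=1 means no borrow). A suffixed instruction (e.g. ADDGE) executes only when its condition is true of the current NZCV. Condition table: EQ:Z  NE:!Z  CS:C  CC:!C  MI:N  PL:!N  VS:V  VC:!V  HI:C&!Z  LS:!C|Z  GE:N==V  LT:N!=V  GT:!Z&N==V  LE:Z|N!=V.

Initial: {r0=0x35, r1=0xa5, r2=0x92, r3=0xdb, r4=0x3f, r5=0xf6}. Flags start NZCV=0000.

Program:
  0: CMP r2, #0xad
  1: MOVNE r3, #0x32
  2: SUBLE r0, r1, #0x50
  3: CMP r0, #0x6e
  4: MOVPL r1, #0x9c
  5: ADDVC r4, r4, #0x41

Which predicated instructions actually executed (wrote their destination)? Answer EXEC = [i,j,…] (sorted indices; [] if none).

[0] flags=1000 → (cmp)
[1] flags=1000 NE?T → r3=0x32
[2] flags=1000 LE?T → r0=0x55
[3] flags=1000 → (cmp)
[4] flags=1000 PL?F → skip
[5] flags=1000 VC?T → r4=0x80

EXEC = [1,2,5]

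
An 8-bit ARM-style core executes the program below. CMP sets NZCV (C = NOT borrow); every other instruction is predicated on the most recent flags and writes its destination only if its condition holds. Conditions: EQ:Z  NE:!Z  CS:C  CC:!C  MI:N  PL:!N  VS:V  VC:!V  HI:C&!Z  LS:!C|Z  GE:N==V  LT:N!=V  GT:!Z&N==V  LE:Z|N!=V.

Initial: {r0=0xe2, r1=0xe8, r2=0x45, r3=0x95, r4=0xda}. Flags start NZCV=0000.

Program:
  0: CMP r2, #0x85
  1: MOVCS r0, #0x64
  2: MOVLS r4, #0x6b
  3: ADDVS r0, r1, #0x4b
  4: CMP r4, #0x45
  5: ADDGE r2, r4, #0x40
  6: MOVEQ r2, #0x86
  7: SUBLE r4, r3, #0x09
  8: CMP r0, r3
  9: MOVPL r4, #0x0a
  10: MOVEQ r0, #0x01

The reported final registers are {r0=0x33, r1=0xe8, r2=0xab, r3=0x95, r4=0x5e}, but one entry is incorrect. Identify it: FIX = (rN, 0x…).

FIX = (r4, 0x6b)

0: ✓ CMP  NZCV=1001
1: · MOVCS
2: ✓ MOVLS  r4←0x6b
3: ✓ ADDVS  r0←0x33
4: ✓ CMP  NZCV=0010
5: ✓ ADDGE  r2←0xab
6: · MOVEQ
7: · SUBLE
8: ✓ CMP  NZCV=1001
9: · MOVPL
10: · MOVEQ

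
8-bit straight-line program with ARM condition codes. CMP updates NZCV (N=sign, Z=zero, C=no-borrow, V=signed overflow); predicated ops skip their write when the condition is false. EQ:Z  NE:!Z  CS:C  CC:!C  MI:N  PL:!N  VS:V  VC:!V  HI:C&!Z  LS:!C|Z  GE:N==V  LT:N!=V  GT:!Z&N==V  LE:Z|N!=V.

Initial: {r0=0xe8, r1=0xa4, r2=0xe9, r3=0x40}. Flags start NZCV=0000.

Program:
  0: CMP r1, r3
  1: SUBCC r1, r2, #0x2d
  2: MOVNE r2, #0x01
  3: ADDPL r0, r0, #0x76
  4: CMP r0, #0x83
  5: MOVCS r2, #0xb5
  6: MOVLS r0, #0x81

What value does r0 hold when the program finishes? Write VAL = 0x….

VAL = 0x81

[0] flags=0011 → (cmp)
[1] flags=0011 CC?F → skip
[2] flags=0011 NE?T → r2=0x01
[3] flags=0011 PL?T → r0=0x5e
[4] flags=1001 → (cmp)
[5] flags=1001 CS?F → skip
[6] flags=1001 LS?T → r0=0x81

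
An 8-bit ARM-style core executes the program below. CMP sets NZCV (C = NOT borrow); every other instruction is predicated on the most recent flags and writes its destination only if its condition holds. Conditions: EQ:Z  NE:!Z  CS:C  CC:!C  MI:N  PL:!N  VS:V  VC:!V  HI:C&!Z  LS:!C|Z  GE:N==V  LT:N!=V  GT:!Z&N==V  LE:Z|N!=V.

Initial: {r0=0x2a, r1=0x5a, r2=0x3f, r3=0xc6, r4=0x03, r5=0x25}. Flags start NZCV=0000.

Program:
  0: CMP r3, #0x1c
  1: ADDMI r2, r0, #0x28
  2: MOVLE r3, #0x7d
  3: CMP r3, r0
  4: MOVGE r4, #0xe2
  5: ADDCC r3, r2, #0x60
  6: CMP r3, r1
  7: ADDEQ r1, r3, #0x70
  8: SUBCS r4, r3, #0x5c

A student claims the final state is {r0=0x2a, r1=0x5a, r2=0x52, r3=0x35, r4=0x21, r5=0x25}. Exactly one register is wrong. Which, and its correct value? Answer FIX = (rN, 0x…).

[0] flags=1010 → (cmp)
[1] flags=1010 MI?T → r2=0x52
[2] flags=1010 LE?T → r3=0x7d
[3] flags=0010 → (cmp)
[4] flags=0010 GE?T → r4=0xe2
[5] flags=0010 CC?F → skip
[6] flags=0010 → (cmp)
[7] flags=0010 EQ?F → skip
[8] flags=0010 CS?T → r4=0x21

FIX = (r3, 0x7d)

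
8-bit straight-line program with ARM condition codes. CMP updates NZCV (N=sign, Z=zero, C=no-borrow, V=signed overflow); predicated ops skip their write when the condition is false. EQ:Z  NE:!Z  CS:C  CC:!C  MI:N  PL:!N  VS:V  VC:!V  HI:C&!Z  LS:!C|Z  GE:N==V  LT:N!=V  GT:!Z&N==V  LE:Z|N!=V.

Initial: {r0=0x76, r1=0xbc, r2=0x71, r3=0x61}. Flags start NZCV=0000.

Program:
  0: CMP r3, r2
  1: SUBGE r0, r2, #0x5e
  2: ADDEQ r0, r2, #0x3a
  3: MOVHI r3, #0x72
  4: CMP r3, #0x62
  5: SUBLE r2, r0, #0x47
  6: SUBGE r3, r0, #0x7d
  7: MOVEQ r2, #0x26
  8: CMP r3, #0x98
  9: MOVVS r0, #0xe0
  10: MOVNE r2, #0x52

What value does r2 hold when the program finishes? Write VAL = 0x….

VAL = 0x52

[0] flags=1000 → (cmp)
[1] flags=1000 GE?F → skip
[2] flags=1000 EQ?F → skip
[3] flags=1000 HI?F → skip
[4] flags=1000 → (cmp)
[5] flags=1000 LE?T → r2=0x2f
[6] flags=1000 GE?F → skip
[7] flags=1000 EQ?F → skip
[8] flags=1001 → (cmp)
[9] flags=1001 VS?T → r0=0xe0
[10] flags=1001 NE?T → r2=0x52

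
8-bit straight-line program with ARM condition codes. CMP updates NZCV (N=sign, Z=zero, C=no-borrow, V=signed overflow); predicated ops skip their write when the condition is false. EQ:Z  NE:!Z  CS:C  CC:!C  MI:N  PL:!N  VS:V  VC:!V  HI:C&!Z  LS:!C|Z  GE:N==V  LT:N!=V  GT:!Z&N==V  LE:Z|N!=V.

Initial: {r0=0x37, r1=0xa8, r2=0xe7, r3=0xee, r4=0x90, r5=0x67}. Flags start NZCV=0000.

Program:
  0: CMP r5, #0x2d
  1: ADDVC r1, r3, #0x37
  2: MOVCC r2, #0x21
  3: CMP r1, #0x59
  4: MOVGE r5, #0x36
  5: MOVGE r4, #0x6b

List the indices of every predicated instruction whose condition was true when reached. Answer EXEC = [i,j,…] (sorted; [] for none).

EXEC = [1]

[0] flags=0010 → (cmp)
[1] flags=0010 VC?T → r1=0x25
[2] flags=0010 CC?F → skip
[3] flags=1000 → (cmp)
[4] flags=1000 GE?F → skip
[5] flags=1000 GE?F → skip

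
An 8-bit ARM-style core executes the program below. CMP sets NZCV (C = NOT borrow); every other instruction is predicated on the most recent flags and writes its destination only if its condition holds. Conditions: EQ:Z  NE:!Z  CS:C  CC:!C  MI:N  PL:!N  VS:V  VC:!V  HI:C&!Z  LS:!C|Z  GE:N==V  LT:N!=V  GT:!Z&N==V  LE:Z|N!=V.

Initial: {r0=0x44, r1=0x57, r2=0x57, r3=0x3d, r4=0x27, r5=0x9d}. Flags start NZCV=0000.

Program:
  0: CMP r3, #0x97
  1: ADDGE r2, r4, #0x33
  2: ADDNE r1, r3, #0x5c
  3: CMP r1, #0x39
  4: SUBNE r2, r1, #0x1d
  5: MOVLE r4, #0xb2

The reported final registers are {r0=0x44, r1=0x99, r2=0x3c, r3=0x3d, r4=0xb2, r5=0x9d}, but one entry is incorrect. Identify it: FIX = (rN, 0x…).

FIX = (r2, 0x7c)

0: ✓ CMP  NZCV=1001
1: ✓ ADDGE  r2←0x5a
2: ✓ ADDNE  r1←0x99
3: ✓ CMP  NZCV=0011
4: ✓ SUBNE  r2←0x7c
5: ✓ MOVLE  r4←0xb2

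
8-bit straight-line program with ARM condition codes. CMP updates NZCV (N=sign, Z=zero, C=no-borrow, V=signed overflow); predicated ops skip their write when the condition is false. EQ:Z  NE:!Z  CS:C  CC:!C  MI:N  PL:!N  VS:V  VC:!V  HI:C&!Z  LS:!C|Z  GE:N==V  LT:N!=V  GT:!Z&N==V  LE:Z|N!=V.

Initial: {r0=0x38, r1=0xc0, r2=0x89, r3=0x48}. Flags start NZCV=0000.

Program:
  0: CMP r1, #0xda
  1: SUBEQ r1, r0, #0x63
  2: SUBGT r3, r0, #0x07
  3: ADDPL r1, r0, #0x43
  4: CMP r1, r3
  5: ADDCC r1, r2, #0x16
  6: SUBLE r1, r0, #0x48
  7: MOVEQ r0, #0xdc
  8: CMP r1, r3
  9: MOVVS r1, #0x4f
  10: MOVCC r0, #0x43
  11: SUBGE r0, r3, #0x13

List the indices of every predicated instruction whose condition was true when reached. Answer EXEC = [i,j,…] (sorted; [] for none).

0: ✓ CMP  NZCV=1000
1: · SUBEQ
2: · SUBGT
3: · ADDPL
4: ✓ CMP  NZCV=0011
5: · ADDCC
6: ✓ SUBLE  r1←0xf0
7: · MOVEQ
8: ✓ CMP  NZCV=1010
9: · MOVVS
10: · MOVCC
11: · SUBGE

EXEC = [6]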